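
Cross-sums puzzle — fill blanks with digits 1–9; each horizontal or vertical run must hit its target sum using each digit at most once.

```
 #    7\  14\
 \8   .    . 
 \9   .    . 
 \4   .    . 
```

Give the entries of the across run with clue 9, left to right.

4 5

4 in 2 cells must be {1,3}; 7 in 3 cells must be {1,2,4}.
The 4 across and the 7 down share only 1, so R3C1 = 1.
R3C2 = 4 − 1 = 3 completes the 4 across.
Given what's placed, R1C1 must be 2 to fit the 8 across and 7 down.
R1C2 = 8 − 2 = 6 completes the 8 across.
R2C1 = 7 − 3 = 4 completes the 7 down.
R2C2 = 9 − 4 = 5 completes the 9 across.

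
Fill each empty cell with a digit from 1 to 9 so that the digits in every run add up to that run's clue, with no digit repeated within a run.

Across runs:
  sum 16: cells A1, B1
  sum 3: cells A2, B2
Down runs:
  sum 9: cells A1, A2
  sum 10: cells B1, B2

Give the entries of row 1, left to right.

7 9

16 in 2 cells must be {7,9}; 3 in 2 cells must be {1,2}.
The 16 across and the 9 down share only 7, so A1 = 7.
B1 = 16 − 7 = 9 completes the 16 across.
A2 = 9 − 7 = 2 completes the 9 down.
B2 = 3 − 2 = 1 completes the 3 across.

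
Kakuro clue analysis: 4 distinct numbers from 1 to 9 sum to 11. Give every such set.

{1,2,3,5}

4 distinct digits from 1–9 sum between 10 and 30.
Only one set works: {1,2,3,5}.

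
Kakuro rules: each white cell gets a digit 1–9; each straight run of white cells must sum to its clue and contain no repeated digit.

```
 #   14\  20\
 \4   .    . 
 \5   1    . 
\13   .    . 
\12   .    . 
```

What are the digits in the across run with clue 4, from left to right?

4 in 2 cells must be {1,3}.
Given what's placed, R1C1 must be 3 to fit the 4 across and 14 down.
R1C2 = 4 − 3 = 1 completes the 4 across.
R2C2 = 5 − 1 = 4 completes the 5 across.
No cell is forced outright now. R4C1 can only be 4 or 8 (the digits allowed by both its 12 across and its 14 down). If R4C1 = 8: then R3C1 would have to be in {4,5,6,7,8,9} for the 13 across but in {2} for the 14 down — contradiction. So R4C1 = 4.
R3C1 = 14 − 8 = 6 completes the 14 down.
R3C2 = 13 − 6 = 7 completes the 13 across.
R4C2 = 12 − 4 = 8 completes the 12 across.

3, 1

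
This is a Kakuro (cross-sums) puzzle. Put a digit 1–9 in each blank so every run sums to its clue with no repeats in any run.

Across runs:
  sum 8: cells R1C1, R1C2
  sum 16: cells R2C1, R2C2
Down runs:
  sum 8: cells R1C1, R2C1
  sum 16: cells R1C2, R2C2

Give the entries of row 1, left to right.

16 in 2 cells must be {7,9}.
The 8 across and the 16 down share only 7, so R1C2 = 7.
The 16 across and the 8 down share only 7, so R2C1 = 7.
R2C2 = 16 − 7 = 9 completes the 16 across.
R1C1 = 8 − 7 = 1 completes the 8 across.

1 7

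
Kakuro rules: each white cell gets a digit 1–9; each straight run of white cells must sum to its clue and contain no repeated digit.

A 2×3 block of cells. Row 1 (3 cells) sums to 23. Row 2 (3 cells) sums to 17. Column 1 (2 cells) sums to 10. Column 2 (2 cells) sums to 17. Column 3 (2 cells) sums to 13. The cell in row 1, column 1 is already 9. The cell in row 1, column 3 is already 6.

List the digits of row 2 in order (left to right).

1 9 7

23 in 3 cells must be {6,8,9}; 17 in 2 cells must be {8,9}.
(1,2) = 23 − 15 = 8 completes the 23 across.
(2,1) = 10 − 9 = 1 completes the 10 down.
(2,2) = 17 − 8 = 9 completes the 17 down.
(2,3) = 17 − 10 = 7 completes the 17 across.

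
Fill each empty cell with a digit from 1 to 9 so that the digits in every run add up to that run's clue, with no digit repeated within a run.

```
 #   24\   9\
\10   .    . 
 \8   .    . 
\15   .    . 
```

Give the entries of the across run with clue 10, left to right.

8, 2

24 in 3 cells must be {7,8,9}.
The 8 across and the 24 down share only 7, so R2C1 = 7.
R2C2 = 8 − 7 = 1 completes the 8 across.
Given what's placed, R3C2 must be 6 to fit the 15 across and 9 down.
R1C2 = 9 − 7 = 2 completes the 9 down.
R3C1 = 15 − 6 = 9 completes the 15 across.
R1C1 = 10 − 2 = 8 completes the 10 across.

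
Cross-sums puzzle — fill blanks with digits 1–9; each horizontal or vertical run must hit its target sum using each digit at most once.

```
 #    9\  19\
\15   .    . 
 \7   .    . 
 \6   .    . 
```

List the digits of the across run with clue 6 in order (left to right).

The 15 across and the 9 down share only 6, so R1C1 = 6.
R1C2 = 15 − 6 = 9 completes the 15 across.
Nothing is forced directly, so branch on R2C1, whose candidates are 1 or 2. If R2C1 = 2: then R2C2 would have to be in {5} for the 7 across but in {2,3,4,6,7,8} for the 19 down — contradiction. So R2C1 = 1.
R2C2 = 7 − 1 = 6 completes the 7 across.
R3C1 = 9 − 7 = 2 completes the 9 down.
R3C2 = 6 − 2 = 4 completes the 6 across.

2 4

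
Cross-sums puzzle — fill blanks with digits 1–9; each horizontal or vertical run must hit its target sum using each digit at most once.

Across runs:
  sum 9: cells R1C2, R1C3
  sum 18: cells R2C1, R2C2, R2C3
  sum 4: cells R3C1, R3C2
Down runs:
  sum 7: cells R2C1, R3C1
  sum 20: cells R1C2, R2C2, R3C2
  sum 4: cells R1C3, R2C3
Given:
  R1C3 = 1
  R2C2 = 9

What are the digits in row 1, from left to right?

4 in 2 cells must be {1,3}.
R1C2 = 9 − 1 = 8 completes the 9 across.
R2C3 = 4 − 1 = 3 completes the 4 down.
R3C2 = 20 − 17 = 3 completes the 20 down.
R2C1 = 18 − 12 = 6 completes the 18 across.
R3C1 = 4 − 3 = 1 completes the 4 across.

8 1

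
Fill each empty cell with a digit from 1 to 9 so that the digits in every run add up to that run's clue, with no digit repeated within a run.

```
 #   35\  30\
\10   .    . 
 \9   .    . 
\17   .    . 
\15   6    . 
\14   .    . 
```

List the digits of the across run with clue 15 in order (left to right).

17 in 2 cells must be {8,9}; 35 in 5 cells must be {5,6,7,8,9}.
R4C2 = 15 − 6 = 9 completes the 15 across.

6 9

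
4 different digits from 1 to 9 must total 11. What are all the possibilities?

4 distinct digits from 1–9 sum between 10 and 30.
Only one set works: {1,2,3,5}.

{1,2,3,5}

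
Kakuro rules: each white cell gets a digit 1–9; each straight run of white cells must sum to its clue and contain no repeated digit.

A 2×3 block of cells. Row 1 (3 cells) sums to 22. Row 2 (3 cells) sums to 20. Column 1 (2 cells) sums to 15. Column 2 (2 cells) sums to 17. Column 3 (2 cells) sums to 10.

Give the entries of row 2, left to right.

17 in 2 cells must be {8,9}.
Nothing is forced directly, so branch on (1,2), whose candidates are 8 or 9. If (1,2) = 8: that forces (1,1) = 9, after which (1,3) would have to be in {5} for the 22 across but in {1,2,3,4,6,7,8,9} for the 10 down — contradiction. So (1,2) = 9.
(2,2) = 17 − 9 = 8 completes the 17 down.
Nothing is forced directly, so branch on (2,1), whose candidates are 7 or 9. If (2,1) = 7: that forces (1,1) = 8, after which (1,3) would have to be in {5} for the 22 across but in {1,2,3,4,6,7,8,9} for the 10 down — contradiction. So (2,1) = 9.
(1,1) = 15 − 9 = 6 completes the 15 down.
(1,3) = 22 − 15 = 7 completes the 22 across.
(2,3) = 20 − 17 = 3 completes the 20 across.

9 8 3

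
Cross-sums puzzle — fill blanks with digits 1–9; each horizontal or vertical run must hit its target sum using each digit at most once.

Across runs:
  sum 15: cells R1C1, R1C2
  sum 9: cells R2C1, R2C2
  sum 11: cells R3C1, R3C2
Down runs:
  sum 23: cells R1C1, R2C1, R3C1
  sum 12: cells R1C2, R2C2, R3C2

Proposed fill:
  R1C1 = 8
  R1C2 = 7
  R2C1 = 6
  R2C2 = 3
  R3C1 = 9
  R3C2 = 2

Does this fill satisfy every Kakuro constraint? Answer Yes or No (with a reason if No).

Yes

Across: 8+7=15; 6+3=9; 9+2=11. Down: 8+6+9=23; 7+3+2=12. No digit repeats within any run.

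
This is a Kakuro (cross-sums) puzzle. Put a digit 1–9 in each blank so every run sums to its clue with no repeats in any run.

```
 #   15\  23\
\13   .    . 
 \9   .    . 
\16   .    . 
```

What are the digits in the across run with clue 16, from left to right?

16 in 2 cells must be {7,9}; 23 in 3 cells must be {6,8,9}.
The 16 across and the 23 down share only 9, so R3C2 = 9.
R3C1 = 16 − 9 = 7 completes the 16 across.
Nothing is forced directly, so branch on R1C1, whose candidates are 5 or 6. If R1C1 = 6: then R1C2 would have to be in {7} for the 13 across but in {6,8} for the 23 down — contradiction. So R1C1 = 5.
R1C2 = 13 − 5 = 8 completes the 13 across.
R2C1 = 15 − 12 = 3 completes the 15 down.
R2C2 = 9 − 3 = 6 completes the 9 across.

7 9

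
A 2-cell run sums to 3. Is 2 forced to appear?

Yes

The only way to make 3 from 2 distinct digits is {1,2}, which contains 2.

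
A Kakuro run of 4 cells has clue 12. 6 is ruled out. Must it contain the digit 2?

The only way to make 12 from 4 distinct digits under that restriction is {1,2,4,5}, which contains 2.

Yes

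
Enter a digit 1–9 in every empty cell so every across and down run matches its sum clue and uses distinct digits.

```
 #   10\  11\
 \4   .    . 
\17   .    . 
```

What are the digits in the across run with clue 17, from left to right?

4 in 2 cells must be {1,3}; 17 in 2 cells must be {8,9}.
The 4 across and the 11 down share only 3, so R1C2 = 3.
R2C2 = 11 − 3 = 8 completes the 11 down.
R1C1 = 4 − 3 = 1 completes the 4 across.
R2C1 = 17 − 8 = 9 completes the 17 across.

9 8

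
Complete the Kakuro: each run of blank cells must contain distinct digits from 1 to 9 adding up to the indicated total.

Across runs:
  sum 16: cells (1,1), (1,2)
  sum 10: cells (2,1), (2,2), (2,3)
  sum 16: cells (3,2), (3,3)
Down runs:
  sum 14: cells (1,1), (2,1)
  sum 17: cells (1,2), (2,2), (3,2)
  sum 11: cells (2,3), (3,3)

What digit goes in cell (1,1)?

16 in 2 cells must be {7,9}.
The 16 across and the 14 down share only 9, so (1,1) = 9.
(1,2) = 16 − 9 = 7 completes the 16 across.
(2,1) = 14 − 9 = 5 completes the 14 down.
(3,2) = 9: the only remaining digit allowed by both the 16 across and the 17 down.
(3,3) = 16 − 9 = 7 completes the 16 across.
(2,2) = 17 − 16 = 1 completes the 17 down.
(2,3) = 10 − 6 = 4 completes the 10 across.

9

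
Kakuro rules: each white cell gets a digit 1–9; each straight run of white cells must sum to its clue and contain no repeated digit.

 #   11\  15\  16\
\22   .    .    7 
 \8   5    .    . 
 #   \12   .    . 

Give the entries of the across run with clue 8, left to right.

5 2 1

R1C1 = 11 − 5 = 6 completes the 11 down.
R1C2 = 22 − 13 = 9 completes the 22 across.
R2C3 = 1: the only remaining digit allowed by both the 8 across and the 16 down.
R3C3 = 16 − 8 = 8 completes the 16 down.
R2C2 = 8 − 6 = 2 completes the 8 across.
R3C2 = 12 − 8 = 4 completes the 12 across.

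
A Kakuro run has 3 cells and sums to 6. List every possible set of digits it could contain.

3 distinct digits from 1–9 sum between 6 and 24.
Only one set works: {1,2,3}.

{1,2,3}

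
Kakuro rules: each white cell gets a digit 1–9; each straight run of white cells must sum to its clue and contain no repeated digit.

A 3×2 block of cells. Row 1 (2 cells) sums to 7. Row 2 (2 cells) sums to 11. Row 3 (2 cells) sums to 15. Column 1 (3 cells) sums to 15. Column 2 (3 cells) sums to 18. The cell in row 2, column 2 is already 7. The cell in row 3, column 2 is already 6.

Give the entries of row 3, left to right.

9, 6

(1,2) = 18 − 13 = 5 completes the 18 down.
(2,1) = 11 − 7 = 4 completes the 11 across.
(3,1) = 15 − 6 = 9 completes the 15 across.
(1,1) = 7 − 5 = 2 completes the 7 across.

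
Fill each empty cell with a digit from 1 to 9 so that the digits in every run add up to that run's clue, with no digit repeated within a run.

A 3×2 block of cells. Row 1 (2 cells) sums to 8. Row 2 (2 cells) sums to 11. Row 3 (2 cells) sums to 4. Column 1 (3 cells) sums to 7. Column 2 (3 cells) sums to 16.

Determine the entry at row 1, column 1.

2

4 in 2 cells must be {1,3}; 7 in 3 cells must be {1,2,4}.
The 4 across and the 7 down share only 1, so (3,1) = 1.
(3,2) = 4 − 1 = 3 completes the 4 across.
Given what's placed, (1,1) must be 2 to fit the 8 across and 7 down.
(1,2) = 8 − 2 = 6 completes the 8 across.
(2,1) = 7 − 3 = 4 completes the 7 down.
(2,2) = 11 − 4 = 7 completes the 11 across.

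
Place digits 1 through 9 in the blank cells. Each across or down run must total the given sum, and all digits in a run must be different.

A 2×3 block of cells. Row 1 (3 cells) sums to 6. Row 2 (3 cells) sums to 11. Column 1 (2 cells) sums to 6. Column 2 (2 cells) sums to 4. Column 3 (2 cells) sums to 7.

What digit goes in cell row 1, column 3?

6 in 3 cells must be {1,2,3}; 4 in 2 cells must be {1,3}.
Nothing is forced directly, so branch on (1,1), whose candidates are 1 or 2. If (1,1) = 1: that forces (1,2) = 3, (1,3) = 2, (2,1) = 5, after which (2,2) would have to be in {2,4} for the 11 across but in {1} for the 4 down — contradiction. So (1,1) = 2.
(2,1) = 6 − 2 = 4 completes the 6 down.
Given what's placed, (2,2) must be 1 to fit the 11 across and 4 down.
(2,3) = 11 − 5 = 6 completes the 11 across.
(1,2) = 4 − 1 = 3 completes the 4 down.
(1,3) = 6 − 5 = 1 completes the 6 across.

1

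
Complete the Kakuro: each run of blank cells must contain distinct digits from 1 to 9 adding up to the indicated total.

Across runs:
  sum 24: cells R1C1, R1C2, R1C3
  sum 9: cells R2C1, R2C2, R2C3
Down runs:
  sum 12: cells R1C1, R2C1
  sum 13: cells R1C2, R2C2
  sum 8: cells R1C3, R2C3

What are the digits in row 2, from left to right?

3 5 1

24 in 3 cells must be {7,8,9}.
The 24 across and the 8 down share only 7, so R1C3 = 7.
R2C3 = 8 − 7 = 1 completes the 8 down.
Nothing is forced directly, so branch on R2C1, whose candidates are 3 or 5. If R2C1 = 5: then R1C1 would have to be in {8,9} for the 24 across but in {7} for the 12 down — contradiction. So R2C1 = 3.
R1C1 = 12 − 3 = 9 completes the 12 down.
R1C2 = 24 − 16 = 8 completes the 24 across.
R2C2 = 9 − 4 = 5 completes the 9 across.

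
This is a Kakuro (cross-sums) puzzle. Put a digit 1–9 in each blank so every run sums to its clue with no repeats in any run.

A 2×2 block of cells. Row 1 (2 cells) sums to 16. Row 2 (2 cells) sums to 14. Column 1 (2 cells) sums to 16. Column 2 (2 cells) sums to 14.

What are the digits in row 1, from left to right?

16 in 2 cells must be {7,9}.
The 16 across and the 14 down share only 9, so (1,2) = 9.
The 14 across and the 16 down share only 9, so (2,1) = 9.
(2,2) = 14 − 9 = 5 completes the 14 across.
(1,1) = 16 − 9 = 7 completes the 16 across.

7 9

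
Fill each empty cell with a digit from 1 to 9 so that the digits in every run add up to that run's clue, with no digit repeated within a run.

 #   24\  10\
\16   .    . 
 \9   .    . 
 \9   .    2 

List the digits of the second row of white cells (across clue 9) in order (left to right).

16 in 2 cells must be {7,9}; 24 in 3 cells must be {7,8,9}.
R1C2 = 7: the only remaining digit allowed by both the 16 across and the 10 down.
R2C2 = 10 − 9 = 1 completes the 10 down.
R3C1 = 9 − 2 = 7 completes the 9 across.
R1C1 = 16 − 7 = 9 completes the 16 across.
R2C1 = 9 − 1 = 8 completes the 9 across.

8 1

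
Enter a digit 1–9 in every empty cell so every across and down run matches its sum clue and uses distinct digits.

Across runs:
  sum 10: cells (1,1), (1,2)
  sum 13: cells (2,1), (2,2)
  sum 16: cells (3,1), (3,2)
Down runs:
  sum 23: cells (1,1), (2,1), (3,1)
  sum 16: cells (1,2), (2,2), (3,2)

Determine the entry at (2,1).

8

16 in 2 cells must be {7,9}; 23 in 3 cells must be {6,8,9}.
The 16 across and the 23 down share only 9, so (3,1) = 9.
(3,2) = 16 − 9 = 7 completes the 16 across.
Nothing is forced directly, so branch on (1,1), whose candidates are 6 or 8. If (1,1) = 8: then (1,2) would have to be in {2} for the 10 across but in {1,3,4,5,6,8} for the 16 down — contradiction. So (1,1) = 6.
(1,2) = 10 − 6 = 4 completes the 10 across.
(2,1) = 23 − 15 = 8 completes the 23 down.
(2,2) = 13 − 8 = 5 completes the 13 across.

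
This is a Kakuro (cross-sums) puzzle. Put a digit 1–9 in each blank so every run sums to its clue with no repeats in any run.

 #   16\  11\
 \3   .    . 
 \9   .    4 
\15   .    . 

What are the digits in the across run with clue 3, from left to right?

3 in 2 cells must be {1,2}.
R2C1 = 9 − 4 = 5 completes the 9 across.
Given what's placed, R3C2 must be 6 to fit the 15 across and 11 down.
R1C1 = 2: the only remaining digit allowed by both the 3 across and the 16 down.
R1C2 = 3 − 2 = 1 completes the 3 across.
R3C1 = 15 − 6 = 9 completes the 15 across.

2, 1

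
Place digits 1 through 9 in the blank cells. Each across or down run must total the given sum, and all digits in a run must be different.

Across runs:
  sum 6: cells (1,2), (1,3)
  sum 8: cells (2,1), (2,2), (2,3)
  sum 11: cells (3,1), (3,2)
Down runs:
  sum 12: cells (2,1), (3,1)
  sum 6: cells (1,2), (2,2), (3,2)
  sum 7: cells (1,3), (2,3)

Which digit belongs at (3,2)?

3

6 in 3 cells must be {1,2,3}.
Nothing is forced directly, so branch on (1,2), whose candidates are 1 or 2. If (1,2) = 1: that forces (1,3) = 5, (2,3) = 2, (2,1) = 5, after which (2,2) would have to be in {1} for the 8 across but in {2,3} for the 6 down — contradiction. So (1,2) = 2.
(1,3) = 6 − 2 = 4 completes the 6 across.
(2,3) = 7 − 4 = 3 completes the 7 down.
(3,2) = 3: the only remaining digit allowed by both the 11 across and the 6 down.
(2,1) = 4: the only remaining digit allowed by both the 8 across and the 12 down.
(2,2) = 8 − 7 = 1 completes the 8 across.
(3,1) = 11 − 3 = 8 completes the 11 across.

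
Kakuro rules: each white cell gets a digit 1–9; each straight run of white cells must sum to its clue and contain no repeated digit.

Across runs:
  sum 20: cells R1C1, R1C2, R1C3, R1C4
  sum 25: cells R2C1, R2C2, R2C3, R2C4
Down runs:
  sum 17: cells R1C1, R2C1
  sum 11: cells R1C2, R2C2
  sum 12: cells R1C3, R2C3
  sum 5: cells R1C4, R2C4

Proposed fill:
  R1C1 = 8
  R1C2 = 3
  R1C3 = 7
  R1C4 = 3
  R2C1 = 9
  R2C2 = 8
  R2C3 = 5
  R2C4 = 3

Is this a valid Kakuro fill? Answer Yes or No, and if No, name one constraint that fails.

No — the across run R1C1–R1C4 sums to 21, not 20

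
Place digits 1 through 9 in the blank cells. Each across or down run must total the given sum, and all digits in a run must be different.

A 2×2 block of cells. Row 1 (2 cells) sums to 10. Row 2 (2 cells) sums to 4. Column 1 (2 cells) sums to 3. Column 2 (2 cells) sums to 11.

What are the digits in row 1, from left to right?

4 in 2 cells must be {1,3}; 3 in 2 cells must be {1,2}.
The 4 across and the 3 down share only 1, so (2,1) = 1.
(2,2) = 4 − 1 = 3 completes the 4 across.
(1,1) = 3 − 1 = 2 completes the 3 down.
(1,2) = 10 − 2 = 8 completes the 10 across.

2 8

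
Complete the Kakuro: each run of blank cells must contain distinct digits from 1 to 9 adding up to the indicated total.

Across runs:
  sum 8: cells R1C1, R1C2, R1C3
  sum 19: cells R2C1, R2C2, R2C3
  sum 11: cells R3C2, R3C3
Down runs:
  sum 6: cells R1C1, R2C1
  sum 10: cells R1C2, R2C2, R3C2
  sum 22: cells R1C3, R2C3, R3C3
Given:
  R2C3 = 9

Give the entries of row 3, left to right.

R1C3 = 5: the only remaining digit allowed by both the 8 across and the 22 down.
R3C3 = 22 − 14 = 8 completes the 22 down.
R3C2 = 11 − 8 = 3 completes the 11 across.
Nothing is forced directly, so branch on R2C1, whose candidates are 2 or 4. If R2C1 = 2: then R1C1 would have to be in {1,2} for the 8 across but in {4} for the 6 down — contradiction. So R2C1 = 4.
R1C1 = 6 − 4 = 2 completes the 6 down.
R1C2 = 8 − 7 = 1 completes the 8 across.
R2C2 = 19 − 13 = 6 completes the 19 across.

3, 8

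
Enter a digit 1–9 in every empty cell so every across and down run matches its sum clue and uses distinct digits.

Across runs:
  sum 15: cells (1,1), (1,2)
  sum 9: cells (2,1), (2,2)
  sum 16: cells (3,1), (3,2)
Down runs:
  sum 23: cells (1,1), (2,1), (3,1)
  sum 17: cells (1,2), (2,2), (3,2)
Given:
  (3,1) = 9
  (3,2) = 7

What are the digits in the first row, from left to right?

16 in 2 cells must be {7,9}; 23 in 3 cells must be {6,8,9}.
No cell is forced outright now. (1,1) can only be 6 or 8 (the digits allowed by both its 15 across and its 23 down). If (1,1) = 8: then (1,2) would have to be in {7} for the 15 across but in {1,2,4,6,8,9} for the 17 down — contradiction. So (1,1) = 6.
(1,2) = 15 − 6 = 9 completes the 15 across.
(2,1) = 23 − 15 = 8 completes the 23 down.
(2,2) = 9 − 8 = 1 completes the 9 across.

6 9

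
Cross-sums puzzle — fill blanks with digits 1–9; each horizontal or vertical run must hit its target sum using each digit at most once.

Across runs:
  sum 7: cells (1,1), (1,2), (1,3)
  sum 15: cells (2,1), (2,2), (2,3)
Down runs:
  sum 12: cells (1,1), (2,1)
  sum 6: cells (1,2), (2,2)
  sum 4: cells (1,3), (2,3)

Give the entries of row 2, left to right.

7 in 3 cells must be {1,2,4}; 4 in 2 cells must be {1,3}.
The 7 across and the 12 down share only 4, so (1,1) = 4.
Given what's placed, (1,3) must be 1 to fit the 7 across and 4 down.
(2,1) = 12 − 4 = 8 completes the 12 down.
(2,3) = 4 − 1 = 3 completes the 4 down.
(1,2) = 7 − 5 = 2 completes the 7 across.
(2,2) = 15 − 11 = 4 completes the 15 across.

8 4 3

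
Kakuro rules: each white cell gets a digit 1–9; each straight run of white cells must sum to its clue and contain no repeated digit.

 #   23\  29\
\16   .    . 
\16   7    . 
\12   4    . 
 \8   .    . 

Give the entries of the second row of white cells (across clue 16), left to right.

7, 9

16 in 2 cells must be {7,9}; 29 in 4 cells must be {5,7,8,9}.
Given what's placed, R1C1 must be 9 to fit the 16 across and 23 down.
R1C2 = 16 − 9 = 7 completes the 16 across.
R2C2 = 16 − 7 = 9 completes the 16 across.
R3C2 = 12 − 4 = 8 completes the 12 across.
R4C1 = 23 − 20 = 3 completes the 23 down.
R4C2 = 8 − 3 = 5 completes the 8 across.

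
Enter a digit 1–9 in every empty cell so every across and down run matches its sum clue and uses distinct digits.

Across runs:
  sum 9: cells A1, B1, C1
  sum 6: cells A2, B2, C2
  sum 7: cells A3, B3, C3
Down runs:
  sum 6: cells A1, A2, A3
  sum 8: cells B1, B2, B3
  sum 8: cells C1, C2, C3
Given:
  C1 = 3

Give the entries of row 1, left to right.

1, 5, 3

6 in 3 cells must be {1,2,3}; 7 in 3 cells must be {1,2,4}.
C2 = 1: the only remaining digit allowed by both the 6 across and the 8 down.
C3 = 8 − 4 = 4 completes the 8 down.
No cell is forced outright now. B3 can only be 1 or 2 (the digits allowed by both its 7 across and its 8 down). If B3 = 2: then B2 would have to be in {2,3} for the 6 across but in {1,5} for the 8 down — contradiction. So B3 = 1.
A3 = 7 − 5 = 2 completes the 7 across.
A1 = 1: the only remaining digit allowed by both the 9 across and the 6 down.
B1 = 9 − 4 = 5 completes the 9 across.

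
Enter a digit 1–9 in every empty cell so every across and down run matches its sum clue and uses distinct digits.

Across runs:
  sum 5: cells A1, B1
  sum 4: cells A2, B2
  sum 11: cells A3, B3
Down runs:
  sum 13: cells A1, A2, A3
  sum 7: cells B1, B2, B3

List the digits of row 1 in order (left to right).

1, 4

4 in 2 cells must be {1,3}; 7 in 3 cells must be {1,2,4}.
The 4 across and the 7 down share only 1, so B2 = 1.
A2 = 4 − 1 = 3 completes the 4 across.
Nothing is forced directly, so branch on B1, whose candidates are 2 or 4. If B1 = 2: then A1 would have to be in {3} for the 5 across but in {1,2,4,6,8,9} for the 13 down — contradiction. So B1 = 4.
A1 = 5 − 4 = 1 completes the 5 across.
A3 = 13 − 4 = 9 completes the 13 down.
B3 = 11 − 9 = 2 completes the 11 across.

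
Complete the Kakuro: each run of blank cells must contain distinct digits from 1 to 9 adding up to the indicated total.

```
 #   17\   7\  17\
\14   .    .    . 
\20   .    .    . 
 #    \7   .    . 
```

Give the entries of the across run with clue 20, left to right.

9 4 7

17 in 2 cells must be {8,9}; 7 in 3 cells must be {1,2,4}.
Only 4 fits R2C2 under both its across sum 20 and down sum 7.
Given what's placed, R2C1 must be 9 to fit the 20 across and 17 down.
R2C3 = 20 − 13 = 7 completes the 20 across.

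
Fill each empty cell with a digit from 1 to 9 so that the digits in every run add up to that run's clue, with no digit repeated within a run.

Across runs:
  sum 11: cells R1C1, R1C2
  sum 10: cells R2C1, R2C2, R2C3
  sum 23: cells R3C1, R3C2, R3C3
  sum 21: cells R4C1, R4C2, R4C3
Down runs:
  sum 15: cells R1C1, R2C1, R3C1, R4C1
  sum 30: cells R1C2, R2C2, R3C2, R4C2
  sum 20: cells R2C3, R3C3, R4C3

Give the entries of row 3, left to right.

23 in 3 cells must be {6,8,9}; 30 in 4 cells must be {6,7,8,9}.
No cell is forced outright now. R2C2 can only be 6 or 7 (the digits allowed by both its 10 across and its 30 down). If R2C2 = 7: then R2C3 would have to be in {1,2} for the 10 across but in {3,4,5,6,7,8,9} for the 20 down — contradiction. So R2C2 = 6.
Given what's placed, R2C3 must be 3 to fit the 10 across and 20 down.
R2C1 = 10 − 9 = 1 completes the 10 across.
No cell is forced outright now. R3C2 can only be 8 or 9 (the digits allowed by both its 23 across and its 30 down). If R3C2 = 8: that forces R3C3 = 9, R4C3 = 8, R3C1 = 6, after which R4C1 would have to be in {4,6,7,9} for the 21 across but in {3,5} for the 15 down — contradiction. So R3C2 = 9.
Given what's placed, R3C3 must be 8 to fit the 23 across and 20 down.
R4C3 = 20 − 11 = 9 completes the 20 down.
R3C1 = 23 − 17 = 6 completes the 23 across.

6 9 8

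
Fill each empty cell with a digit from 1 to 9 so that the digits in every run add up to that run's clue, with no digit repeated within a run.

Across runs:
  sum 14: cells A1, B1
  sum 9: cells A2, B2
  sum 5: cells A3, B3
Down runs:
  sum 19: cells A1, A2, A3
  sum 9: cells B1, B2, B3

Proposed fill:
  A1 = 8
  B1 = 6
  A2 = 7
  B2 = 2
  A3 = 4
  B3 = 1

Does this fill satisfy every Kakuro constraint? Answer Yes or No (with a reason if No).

Across: 8+6=14; 7+2=9; 4+1=5. Down: 8+7+4=19; 6+2+1=9. No digit repeats within any run.

Yes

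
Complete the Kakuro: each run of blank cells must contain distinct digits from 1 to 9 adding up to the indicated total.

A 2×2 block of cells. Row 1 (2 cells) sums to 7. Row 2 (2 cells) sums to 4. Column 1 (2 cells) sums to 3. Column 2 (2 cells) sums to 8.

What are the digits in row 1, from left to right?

4 in 2 cells must be {1,3}; 3 in 2 cells must be {1,2}.
The 4 across and the 3 down share only 1, so (2,1) = 1.
(2,2) = 4 − 1 = 3 completes the 4 across.
(1,1) = 3 − 1 = 2 completes the 3 down.
(1,2) = 7 − 2 = 5 completes the 7 across.

2 5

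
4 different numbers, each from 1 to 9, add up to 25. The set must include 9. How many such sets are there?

4 distinct digits from 1–9 sum between 10 and 30.
Keeping only sets containing 9.
Enumerating: {1,7,8,9}, {2,6,8,9}, {3,5,8,9}, {3,6,7,9}, {4,5,7,9}.

5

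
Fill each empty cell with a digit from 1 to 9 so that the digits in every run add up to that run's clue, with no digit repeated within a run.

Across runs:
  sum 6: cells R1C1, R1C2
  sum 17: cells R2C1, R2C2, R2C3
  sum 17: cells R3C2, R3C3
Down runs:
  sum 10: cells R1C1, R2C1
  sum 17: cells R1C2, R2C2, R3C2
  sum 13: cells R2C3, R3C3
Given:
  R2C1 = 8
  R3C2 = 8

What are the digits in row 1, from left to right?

17 in 2 cells must be {8,9}.
R1C1 = 10 − 8 = 2 completes the 10 down.
R1C2 = 6 − 2 = 4 completes the 6 across.
R2C2 = 17 − 12 = 5 completes the 17 down.
R2C3 = 17 − 13 = 4 completes the 17 across.
R3C3 = 17 − 8 = 9 completes the 17 across.

2 4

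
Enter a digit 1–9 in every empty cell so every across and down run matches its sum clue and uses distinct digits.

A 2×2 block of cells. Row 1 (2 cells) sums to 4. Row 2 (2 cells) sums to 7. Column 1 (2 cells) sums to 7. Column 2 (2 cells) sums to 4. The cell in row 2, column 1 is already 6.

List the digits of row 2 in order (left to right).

6, 1

4 in 2 cells must be {1,3}.
(1,1) = 7 − 6 = 1 completes the 7 down.
(1,2) = 4 − 1 = 3 completes the 4 across.
(2,2) = 7 − 6 = 1 completes the 7 across.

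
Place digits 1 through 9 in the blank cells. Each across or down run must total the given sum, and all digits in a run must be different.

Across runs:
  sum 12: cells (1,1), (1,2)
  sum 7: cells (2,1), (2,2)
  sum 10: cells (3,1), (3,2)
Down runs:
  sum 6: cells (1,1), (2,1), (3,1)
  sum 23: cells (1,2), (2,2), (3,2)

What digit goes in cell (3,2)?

8

6 in 3 cells must be {1,2,3}; 23 in 3 cells must be {6,8,9}.
The 12 across and the 6 down share only 3, so (1,1) = 3.
(1,2) = 12 − 3 = 9 completes the 12 across.
Given what's placed, (2,2) must be 6 to fit the 7 across and 23 down.
(3,2) = 23 − 15 = 8 completes the 23 down.
(2,1) = 7 − 6 = 1 completes the 7 across.
(3,1) = 10 − 8 = 2 completes the 10 across.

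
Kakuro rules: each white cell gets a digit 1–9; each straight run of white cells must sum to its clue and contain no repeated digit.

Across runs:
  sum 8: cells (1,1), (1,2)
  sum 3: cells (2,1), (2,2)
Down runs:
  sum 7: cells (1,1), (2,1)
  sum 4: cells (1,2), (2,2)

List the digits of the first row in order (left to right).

3 in 2 cells must be {1,2}; 4 in 2 cells must be {1,3}.
The 3 across and the 4 down share only 1, so (2,2) = 1.
(1,2) = 4 − 1 = 3 completes the 4 down.
(2,1) = 3 − 1 = 2 completes the 3 across.
(1,1) = 8 − 3 = 5 completes the 8 across.

5, 3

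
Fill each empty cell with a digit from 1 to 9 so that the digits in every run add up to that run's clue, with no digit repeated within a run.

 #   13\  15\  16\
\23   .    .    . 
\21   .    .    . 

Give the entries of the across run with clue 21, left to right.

5 9 7

23 in 3 cells must be {6,8,9}; 16 in 2 cells must be {7,9}.
The 23 across and the 16 down share only 9, so R1C3 = 9.
R2C3 = 16 − 9 = 7 completes the 16 down.
Nothing is forced directly, so branch on R1C1, whose candidates are 6 or 8. If R1C1 = 6: that forces R1C2 = 8, after which R2C1 would have to be in {5,6,8,9} for the 21 across but in {7} for the 13 down — contradiction. So R1C1 = 8.
R1C2 = 23 − 17 = 6 completes the 23 across.
R2C1 = 13 − 8 = 5 completes the 13 down.
R2C2 = 21 − 12 = 9 completes the 21 across.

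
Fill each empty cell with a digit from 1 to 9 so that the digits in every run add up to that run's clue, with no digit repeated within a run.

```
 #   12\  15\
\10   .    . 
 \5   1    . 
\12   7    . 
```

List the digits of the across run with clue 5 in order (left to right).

R1C1 = 12 − 8 = 4 completes the 12 down.
R1C2 = 10 − 4 = 6 completes the 10 across.
R2C2 = 5 − 1 = 4 completes the 5 across.
R3C2 = 12 − 7 = 5 completes the 12 across.

1 4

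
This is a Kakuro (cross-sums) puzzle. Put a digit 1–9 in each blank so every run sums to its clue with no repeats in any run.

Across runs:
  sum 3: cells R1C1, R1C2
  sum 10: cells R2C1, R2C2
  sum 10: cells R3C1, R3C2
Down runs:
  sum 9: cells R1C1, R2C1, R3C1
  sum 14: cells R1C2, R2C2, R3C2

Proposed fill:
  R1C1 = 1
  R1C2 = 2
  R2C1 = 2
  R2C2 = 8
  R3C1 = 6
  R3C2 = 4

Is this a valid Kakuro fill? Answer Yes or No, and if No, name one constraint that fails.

Yes

Across: 1+2=3; 2+8=10; 6+4=10. Down: 1+2+6=9; 2+8+4=14. No digit repeats within any run.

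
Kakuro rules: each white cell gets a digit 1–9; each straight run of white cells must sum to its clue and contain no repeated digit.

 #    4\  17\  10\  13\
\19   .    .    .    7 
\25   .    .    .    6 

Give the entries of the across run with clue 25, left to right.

4 in 2 cells must be {1,3}; 17 in 2 cells must be {8,9}.
Given what's placed, R2C1 must be 3 to fit the 25 across and 4 down.
R2C2 = 9: the only remaining digit allowed by both the 25 across and the 17 down.
R2C3 = 25 − 18 = 7 completes the 25 across.
R1C1 = 4 − 3 = 1 completes the 4 down.
R1C2 = 17 − 9 = 8 completes the 17 down.
R1C3 = 19 − 16 = 3 completes the 19 across.

3 9 7 6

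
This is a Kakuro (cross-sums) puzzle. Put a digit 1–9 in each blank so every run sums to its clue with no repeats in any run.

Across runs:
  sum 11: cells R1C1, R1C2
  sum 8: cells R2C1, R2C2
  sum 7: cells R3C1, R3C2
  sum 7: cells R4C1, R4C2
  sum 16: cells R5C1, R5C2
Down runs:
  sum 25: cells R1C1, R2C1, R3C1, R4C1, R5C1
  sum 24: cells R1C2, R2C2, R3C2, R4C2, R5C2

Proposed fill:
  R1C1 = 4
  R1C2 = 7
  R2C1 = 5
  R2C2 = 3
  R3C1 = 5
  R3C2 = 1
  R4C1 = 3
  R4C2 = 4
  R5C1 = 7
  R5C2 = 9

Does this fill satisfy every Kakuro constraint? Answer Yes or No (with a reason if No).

No — the across run R3C1–R3C2 sums to 6, not 7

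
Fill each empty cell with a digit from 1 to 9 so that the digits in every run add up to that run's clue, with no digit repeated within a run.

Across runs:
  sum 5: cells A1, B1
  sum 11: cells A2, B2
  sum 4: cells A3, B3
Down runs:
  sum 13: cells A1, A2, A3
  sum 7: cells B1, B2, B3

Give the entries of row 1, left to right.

1 4

4 in 2 cells must be {1,3}; 7 in 3 cells must be {1,2,4}.
The 4 across and the 7 down share only 1, so B3 = 1.
A3 = 4 − 1 = 3 completes the 4 across.
Nothing is forced directly, so branch on B1, whose candidates are 2 or 4. If B1 = 2: then A1 would have to be in {3} for the 5 across but in {1,2,4,6,8,9} for the 13 down — contradiction. So B1 = 4.
A1 = 5 − 4 = 1 completes the 5 across.
A2 = 13 − 4 = 9 completes the 13 down.
B2 = 11 − 9 = 2 completes the 11 across.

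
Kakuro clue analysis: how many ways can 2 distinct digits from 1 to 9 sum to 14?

2 distinct digits from 1–9 sum between 3 and 17.
Enumerating: {5,9}, {6,8}.

2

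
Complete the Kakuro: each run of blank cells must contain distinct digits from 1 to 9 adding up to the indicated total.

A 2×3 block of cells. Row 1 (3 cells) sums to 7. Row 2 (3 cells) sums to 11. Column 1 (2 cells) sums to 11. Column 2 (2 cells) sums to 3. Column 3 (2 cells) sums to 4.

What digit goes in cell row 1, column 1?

4

7 in 3 cells must be {1,2,4}; 3 in 2 cells must be {1,2}; 4 in 2 cells must be {1,3}.
The 7 across and the 4 down share only 1, so (1,3) = 1.
(2,3) = 4 − 1 = 3 completes the 4 down.
Given what's placed, (1,2) must be 2 to fit the 7 across and 3 down.
(2,2) = 3 − 2 = 1 completes the 3 down.
(1,1) = 7 − 3 = 4 completes the 7 across.
(2,1) = 11 − 4 = 7 completes the 11 across.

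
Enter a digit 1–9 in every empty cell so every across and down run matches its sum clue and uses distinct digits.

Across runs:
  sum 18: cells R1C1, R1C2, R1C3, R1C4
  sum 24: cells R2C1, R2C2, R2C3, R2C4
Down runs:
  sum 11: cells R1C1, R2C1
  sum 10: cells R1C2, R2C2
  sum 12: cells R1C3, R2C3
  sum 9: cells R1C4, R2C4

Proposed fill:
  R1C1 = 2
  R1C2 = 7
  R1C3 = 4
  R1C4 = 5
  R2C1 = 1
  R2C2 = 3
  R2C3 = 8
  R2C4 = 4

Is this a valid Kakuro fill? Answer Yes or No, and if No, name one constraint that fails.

No — the down run R1C1–R2C1 sums to 3, not 11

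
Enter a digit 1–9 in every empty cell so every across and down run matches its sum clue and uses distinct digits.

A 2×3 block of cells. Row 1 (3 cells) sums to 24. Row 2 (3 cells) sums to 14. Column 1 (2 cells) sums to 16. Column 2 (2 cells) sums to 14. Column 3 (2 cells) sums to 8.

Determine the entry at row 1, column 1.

24 in 3 cells must be {7,8,9}; 16 in 2 cells must be {7,9}.
The 24 across and the 8 down share only 7, so (1,3) = 7.
(2,3) = 8 − 7 = 1 completes the 8 down.
Given what's placed, (1,1) must be 9 to fit the 24 across and 16 down.
(1,2) = 24 − 16 = 8 completes the 24 across.
(2,1) = 16 − 9 = 7 completes the 16 down.
(2,2) = 14 − 8 = 6 completes the 14 across.

9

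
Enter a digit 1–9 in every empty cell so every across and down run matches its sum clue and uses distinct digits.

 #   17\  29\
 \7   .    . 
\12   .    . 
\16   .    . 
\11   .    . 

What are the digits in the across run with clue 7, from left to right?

2, 5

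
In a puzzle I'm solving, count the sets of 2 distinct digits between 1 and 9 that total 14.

2 distinct digits from 1–9 sum between 3 and 17.
Enumerating: {5,9}, {6,8}.

2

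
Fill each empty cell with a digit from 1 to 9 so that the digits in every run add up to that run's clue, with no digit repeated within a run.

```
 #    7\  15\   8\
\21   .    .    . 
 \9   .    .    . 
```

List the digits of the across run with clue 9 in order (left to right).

The 9 across and the 15 down share only 6, so R2C2 = 6.
R1C2 = 15 − 6 = 9 completes the 15 down.
Nothing is forced directly, so branch on R1C1, whose candidates are 4 or 5. If R1C1 = 4: then R1C3 would have to be in {8} for the 21 across but in {1,2,3,5,6,7} for the 8 down — contradiction. So R1C1 = 5.
R1C3 = 21 − 14 = 7 completes the 21 across.
R2C1 = 7 − 5 = 2 completes the 7 down.
R2C3 = 9 − 8 = 1 completes the 9 across.

2 6 1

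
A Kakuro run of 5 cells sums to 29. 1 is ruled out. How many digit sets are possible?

6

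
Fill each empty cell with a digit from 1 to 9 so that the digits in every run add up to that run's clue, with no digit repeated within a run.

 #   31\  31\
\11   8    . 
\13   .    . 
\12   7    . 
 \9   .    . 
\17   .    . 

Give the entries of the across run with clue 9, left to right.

3 6

17 in 2 cells must be {8,9}.
R1C2 = 11 − 8 = 3 completes the 11 across.
R3C2 = 12 − 7 = 5 completes the 12 across.
Given what's placed, R5C1 must be 9 to fit the 17 across and 31 down.
R5C2 = 17 − 9 = 8 completes the 17 across.
Given what's placed, R4C2 must be 6 to fit the 9 across and 31 down.
R2C2 = 31 − 22 = 9 completes the 31 down.
R4C1 = 9 − 6 = 3 completes the 9 across.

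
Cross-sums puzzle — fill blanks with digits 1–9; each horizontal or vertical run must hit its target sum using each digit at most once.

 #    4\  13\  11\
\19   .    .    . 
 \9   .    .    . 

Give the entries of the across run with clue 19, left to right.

3 7 9

4 in 2 cells must be {1,3}.
The 19 across and the 4 down share only 3, so R1C1 = 3.
R2C1 = 4 − 3 = 1 completes the 4 down.
Nothing is forced directly, so branch on R2C2, whose candidates are 5 or 6. If R2C2 = 5: then R1C2 would have to be in {7,9} for the 19 across but in {8} for the 13 down — contradiction. So R2C2 = 6.
R1C2 = 13 − 6 = 7 completes the 13 down.
R1C3 = 19 − 10 = 9 completes the 19 across.
R2C3 = 9 − 7 = 2 completes the 9 across.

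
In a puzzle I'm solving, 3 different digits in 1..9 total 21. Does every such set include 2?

Counterexample: {4,8,9} sums to 21 without using 2.

No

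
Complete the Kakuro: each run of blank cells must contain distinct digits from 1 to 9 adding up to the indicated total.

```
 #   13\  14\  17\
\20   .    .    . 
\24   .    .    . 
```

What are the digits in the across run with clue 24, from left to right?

7 9 8

24 in 3 cells must be {7,8,9}; 17 in 2 cells must be {8,9}.
Nothing is forced directly, so branch on R1C3, whose candidates are 8 or 9. If R1C3 = 8: that forces R2C3 = 9, R2C2 = 8, after which R1C2 would have to be in {3,5,7,9} for the 20 across but in {6} for the 14 down — contradiction. So R1C3 = 9.
R2C3 = 17 − 9 = 8 completes the 17 down.
Given what's placed, R2C2 must be 9 to fit the 24 across and 14 down.
R1C2 = 14 − 9 = 5 completes the 14 down.
R2C1 = 24 − 17 = 7 completes the 24 across.
R1C1 = 20 − 14 = 6 completes the 20 across.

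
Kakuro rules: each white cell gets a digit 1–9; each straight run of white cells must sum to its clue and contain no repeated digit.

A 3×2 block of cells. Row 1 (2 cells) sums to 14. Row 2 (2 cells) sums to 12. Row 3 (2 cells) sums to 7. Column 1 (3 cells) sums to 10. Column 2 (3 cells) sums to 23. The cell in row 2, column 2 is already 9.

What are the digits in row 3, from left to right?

23 in 3 cells must be {6,8,9}.
(2,1) = 12 − 9 = 3 completes the 12 across.
(3,2) = 6: the only remaining digit allowed by both the 7 across and the 23 down.
(1,2) = 23 − 15 = 8 completes the 23 down.
(3,1) = 7 − 6 = 1 completes the 7 across.
(1,1) = 14 − 8 = 6 completes the 14 across.

1 6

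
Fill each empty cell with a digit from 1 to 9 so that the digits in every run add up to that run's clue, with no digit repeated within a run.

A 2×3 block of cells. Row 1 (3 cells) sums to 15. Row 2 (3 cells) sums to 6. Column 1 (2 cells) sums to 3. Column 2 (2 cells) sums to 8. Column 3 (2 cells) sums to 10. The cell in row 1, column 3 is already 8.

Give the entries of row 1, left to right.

2, 5, 8

6 in 3 cells must be {1,2,3}; 3 in 2 cells must be {1,2}.
(2,3) = 10 − 8 = 2 completes the 10 down.
Given what's placed, (2,1) must be 1 to fit the 6 across and 3 down.
(2,2) = 6 − 3 = 3 completes the 6 across.
(1,1) = 3 − 1 = 2 completes the 3 down.
(1,2) = 15 − 10 = 5 completes the 15 across.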